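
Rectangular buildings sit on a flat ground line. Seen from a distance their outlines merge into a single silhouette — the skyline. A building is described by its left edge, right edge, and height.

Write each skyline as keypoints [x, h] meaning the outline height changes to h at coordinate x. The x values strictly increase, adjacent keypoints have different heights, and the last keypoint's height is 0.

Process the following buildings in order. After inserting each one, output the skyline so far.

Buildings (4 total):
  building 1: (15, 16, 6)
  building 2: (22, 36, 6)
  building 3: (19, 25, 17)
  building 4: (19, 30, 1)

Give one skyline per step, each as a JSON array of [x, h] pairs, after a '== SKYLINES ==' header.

== SKYLINES ==
[[15,6],[16,0]]
[[15,6],[16,0],[22,6],[36,0]]
[[15,6],[16,0],[19,17],[25,6],[36,0]]
[[15,6],[16,0],[19,17],[25,6],[36,0]]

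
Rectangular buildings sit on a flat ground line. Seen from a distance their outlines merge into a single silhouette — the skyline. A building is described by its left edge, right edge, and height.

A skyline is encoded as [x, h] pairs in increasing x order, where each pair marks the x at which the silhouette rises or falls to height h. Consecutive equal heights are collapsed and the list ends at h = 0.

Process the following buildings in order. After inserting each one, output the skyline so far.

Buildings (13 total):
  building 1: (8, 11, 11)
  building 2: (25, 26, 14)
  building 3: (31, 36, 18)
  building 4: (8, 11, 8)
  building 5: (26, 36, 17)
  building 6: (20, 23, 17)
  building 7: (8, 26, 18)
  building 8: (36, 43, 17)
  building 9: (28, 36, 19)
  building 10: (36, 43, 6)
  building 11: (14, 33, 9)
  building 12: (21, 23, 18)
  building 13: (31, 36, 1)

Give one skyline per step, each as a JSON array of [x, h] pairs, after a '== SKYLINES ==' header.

== SKYLINES ==
[[8,11],[11,0]]
[[8,11],[11,0],[25,14],[26,0]]
[[8,11],[11,0],[25,14],[26,0],[31,18],[36,0]]
[[8,11],[11,0],[25,14],[26,0],[31,18],[36,0]]
[[8,11],[11,0],[25,14],[26,17],[31,18],[36,0]]
[[8,11],[11,0],[20,17],[23,0],[25,14],[26,17],[31,18],[36,0]]
[[8,18],[26,17],[31,18],[36,0]]
[[8,18],[26,17],[31,18],[36,17],[43,0]]
[[8,18],[26,17],[28,19],[36,17],[43,0]]
[[8,18],[26,17],[28,19],[36,17],[43,0]]
[[8,18],[26,17],[28,19],[36,17],[43,0]]
[[8,18],[26,17],[28,19],[36,17],[43,0]]
[[8,18],[26,17],[28,19],[36,17],[43,0]]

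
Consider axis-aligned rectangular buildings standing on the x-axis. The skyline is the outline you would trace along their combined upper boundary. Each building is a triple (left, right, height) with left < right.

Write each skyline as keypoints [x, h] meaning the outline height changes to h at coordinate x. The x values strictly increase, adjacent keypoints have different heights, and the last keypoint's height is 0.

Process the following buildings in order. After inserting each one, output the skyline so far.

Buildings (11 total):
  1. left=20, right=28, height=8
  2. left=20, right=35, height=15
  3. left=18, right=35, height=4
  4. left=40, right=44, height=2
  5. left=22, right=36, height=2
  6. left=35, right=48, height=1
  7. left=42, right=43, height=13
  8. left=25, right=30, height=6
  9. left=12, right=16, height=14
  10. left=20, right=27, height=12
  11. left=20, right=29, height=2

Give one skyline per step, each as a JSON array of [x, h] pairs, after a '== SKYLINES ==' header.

== SKYLINES ==
[[20,8],[28,0]]
[[20,15],[35,0]]
[[18,4],[20,15],[35,0]]
[[18,4],[20,15],[35,0],[40,2],[44,0]]
[[18,4],[20,15],[35,2],[36,0],[40,2],[44,0]]
[[18,4],[20,15],[35,2],[36,1],[40,2],[44,1],[48,0]]
[[18,4],[20,15],[35,2],[36,1],[40,2],[42,13],[43,2],[44,1],[48,0]]
[[18,4],[20,15],[35,2],[36,1],[40,2],[42,13],[43,2],[44,1],[48,0]]
[[12,14],[16,0],[18,4],[20,15],[35,2],[36,1],[40,2],[42,13],[43,2],[44,1],[48,0]]
[[12,14],[16,0],[18,4],[20,15],[35,2],[36,1],[40,2],[42,13],[43,2],[44,1],[48,0]]
[[12,14],[16,0],[18,4],[20,15],[35,2],[36,1],[40,2],[42,13],[43,2],[44,1],[48,0]]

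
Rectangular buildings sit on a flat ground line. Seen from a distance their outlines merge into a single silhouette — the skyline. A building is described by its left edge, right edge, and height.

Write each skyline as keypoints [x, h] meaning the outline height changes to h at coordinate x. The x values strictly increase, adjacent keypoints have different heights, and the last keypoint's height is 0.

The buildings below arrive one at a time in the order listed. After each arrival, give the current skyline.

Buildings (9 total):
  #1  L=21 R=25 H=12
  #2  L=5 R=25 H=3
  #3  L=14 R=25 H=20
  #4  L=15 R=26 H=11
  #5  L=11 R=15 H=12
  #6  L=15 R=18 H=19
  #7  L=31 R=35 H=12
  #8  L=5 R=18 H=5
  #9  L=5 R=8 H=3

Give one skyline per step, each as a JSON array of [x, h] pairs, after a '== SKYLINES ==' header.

== SKYLINES ==
[[21,12],[25,0]]
[[5,3],[21,12],[25,0]]
[[5,3],[14,20],[25,0]]
[[5,3],[14,20],[25,11],[26,0]]
[[5,3],[11,12],[14,20],[25,11],[26,0]]
[[5,3],[11,12],[14,20],[25,11],[26,0]]
[[5,3],[11,12],[14,20],[25,11],[26,0],[31,12],[35,0]]
[[5,5],[11,12],[14,20],[25,11],[26,0],[31,12],[35,0]]
[[5,5],[11,12],[14,20],[25,11],[26,0],[31,12],[35,0]]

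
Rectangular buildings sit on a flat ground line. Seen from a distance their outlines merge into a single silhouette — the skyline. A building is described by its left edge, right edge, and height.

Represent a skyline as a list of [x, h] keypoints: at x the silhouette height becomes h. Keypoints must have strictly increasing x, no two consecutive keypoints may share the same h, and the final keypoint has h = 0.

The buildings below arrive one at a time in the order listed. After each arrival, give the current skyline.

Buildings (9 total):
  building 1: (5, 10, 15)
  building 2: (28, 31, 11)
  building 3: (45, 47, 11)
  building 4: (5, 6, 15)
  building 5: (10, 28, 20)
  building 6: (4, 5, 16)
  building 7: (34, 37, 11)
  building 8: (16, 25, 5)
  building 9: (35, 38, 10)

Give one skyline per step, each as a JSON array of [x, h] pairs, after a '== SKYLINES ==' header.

== SKYLINES ==
[[5,15],[10,0]]
[[5,15],[10,0],[28,11],[31,0]]
[[5,15],[10,0],[28,11],[31,0],[45,11],[47,0]]
[[5,15],[10,0],[28,11],[31,0],[45,11],[47,0]]
[[5,15],[10,20],[28,11],[31,0],[45,11],[47,0]]
[[4,16],[5,15],[10,20],[28,11],[31,0],[45,11],[47,0]]
[[4,16],[5,15],[10,20],[28,11],[31,0],[34,11],[37,0],[45,11],[47,0]]
[[4,16],[5,15],[10,20],[28,11],[31,0],[34,11],[37,0],[45,11],[47,0]]
[[4,16],[5,15],[10,20],[28,11],[31,0],[34,11],[37,10],[38,0],[45,11],[47,0]]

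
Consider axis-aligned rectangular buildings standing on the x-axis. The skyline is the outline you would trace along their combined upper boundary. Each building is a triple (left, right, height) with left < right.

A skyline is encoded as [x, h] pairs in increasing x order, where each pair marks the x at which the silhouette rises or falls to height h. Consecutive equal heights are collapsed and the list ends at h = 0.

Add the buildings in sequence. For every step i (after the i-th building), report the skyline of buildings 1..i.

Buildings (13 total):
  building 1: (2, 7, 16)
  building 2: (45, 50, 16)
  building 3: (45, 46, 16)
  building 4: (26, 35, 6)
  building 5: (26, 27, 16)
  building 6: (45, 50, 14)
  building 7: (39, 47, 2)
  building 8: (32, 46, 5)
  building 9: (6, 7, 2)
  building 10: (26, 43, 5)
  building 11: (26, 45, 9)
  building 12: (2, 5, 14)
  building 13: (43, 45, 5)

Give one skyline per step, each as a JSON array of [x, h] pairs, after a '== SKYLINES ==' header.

== SKYLINES ==
[[2,16],[7,0]]
[[2,16],[7,0],[45,16],[50,0]]
[[2,16],[7,0],[45,16],[50,0]]
[[2,16],[7,0],[26,6],[35,0],[45,16],[50,0]]
[[2,16],[7,0],[26,16],[27,6],[35,0],[45,16],[50,0]]
[[2,16],[7,0],[26,16],[27,6],[35,0],[45,16],[50,0]]
[[2,16],[7,0],[26,16],[27,6],[35,0],[39,2],[45,16],[50,0]]
[[2,16],[7,0],[26,16],[27,6],[35,5],[45,16],[50,0]]
[[2,16],[7,0],[26,16],[27,6],[35,5],[45,16],[50,0]]
[[2,16],[7,0],[26,16],[27,6],[35,5],[45,16],[50,0]]
[[2,16],[7,0],[26,16],[27,9],[45,16],[50,0]]
[[2,16],[7,0],[26,16],[27,9],[45,16],[50,0]]
[[2,16],[7,0],[26,16],[27,9],[45,16],[50,0]]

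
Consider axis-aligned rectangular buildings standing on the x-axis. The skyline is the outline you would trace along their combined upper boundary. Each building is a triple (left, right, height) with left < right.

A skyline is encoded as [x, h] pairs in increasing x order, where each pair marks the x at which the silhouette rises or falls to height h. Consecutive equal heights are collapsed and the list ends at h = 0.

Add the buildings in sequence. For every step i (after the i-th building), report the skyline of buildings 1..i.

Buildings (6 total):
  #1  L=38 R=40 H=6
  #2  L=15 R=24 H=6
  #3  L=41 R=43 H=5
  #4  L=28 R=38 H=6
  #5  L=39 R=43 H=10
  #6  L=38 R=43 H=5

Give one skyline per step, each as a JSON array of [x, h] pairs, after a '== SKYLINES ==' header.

== SKYLINES ==
[[38,6],[40,0]]
[[15,6],[24,0],[38,6],[40,0]]
[[15,6],[24,0],[38,6],[40,0],[41,5],[43,0]]
[[15,6],[24,0],[28,6],[40,0],[41,5],[43,0]]
[[15,6],[24,0],[28,6],[39,10],[43,0]]
[[15,6],[24,0],[28,6],[39,10],[43,0]]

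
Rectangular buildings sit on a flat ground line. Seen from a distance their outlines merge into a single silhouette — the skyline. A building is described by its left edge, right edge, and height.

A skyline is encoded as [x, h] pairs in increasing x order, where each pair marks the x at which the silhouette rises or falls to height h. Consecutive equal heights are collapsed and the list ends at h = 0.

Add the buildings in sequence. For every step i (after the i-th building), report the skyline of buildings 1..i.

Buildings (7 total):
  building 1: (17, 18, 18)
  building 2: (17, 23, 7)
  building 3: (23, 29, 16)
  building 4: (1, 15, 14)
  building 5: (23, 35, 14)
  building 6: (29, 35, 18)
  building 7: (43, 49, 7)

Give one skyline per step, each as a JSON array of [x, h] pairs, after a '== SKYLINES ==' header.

== SKYLINES ==
[[17,18],[18,0]]
[[17,18],[18,7],[23,0]]
[[17,18],[18,7],[23,16],[29,0]]
[[1,14],[15,0],[17,18],[18,7],[23,16],[29,0]]
[[1,14],[15,0],[17,18],[18,7],[23,16],[29,14],[35,0]]
[[1,14],[15,0],[17,18],[18,7],[23,16],[29,18],[35,0]]
[[1,14],[15,0],[17,18],[18,7],[23,16],[29,18],[35,0],[43,7],[49,0]]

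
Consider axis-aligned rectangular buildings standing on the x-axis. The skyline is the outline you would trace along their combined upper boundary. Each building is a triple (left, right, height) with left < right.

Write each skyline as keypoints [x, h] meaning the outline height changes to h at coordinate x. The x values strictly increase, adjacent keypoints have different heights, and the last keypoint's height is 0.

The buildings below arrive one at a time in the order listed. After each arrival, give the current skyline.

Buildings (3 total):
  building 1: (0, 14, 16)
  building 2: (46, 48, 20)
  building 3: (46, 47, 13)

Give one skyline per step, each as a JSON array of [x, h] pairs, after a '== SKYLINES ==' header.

== SKYLINES ==
[[0,16],[14,0]]
[[0,16],[14,0],[46,20],[48,0]]
[[0,16],[14,0],[46,20],[48,0]]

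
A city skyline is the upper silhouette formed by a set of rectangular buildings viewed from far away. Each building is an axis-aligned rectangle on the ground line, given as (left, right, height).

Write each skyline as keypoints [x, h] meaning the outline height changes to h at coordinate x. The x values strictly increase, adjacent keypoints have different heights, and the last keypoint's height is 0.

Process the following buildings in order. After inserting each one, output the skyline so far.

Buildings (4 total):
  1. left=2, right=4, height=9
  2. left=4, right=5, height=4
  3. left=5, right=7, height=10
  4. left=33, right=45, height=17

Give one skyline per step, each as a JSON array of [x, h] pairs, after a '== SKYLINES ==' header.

== SKYLINES ==
[[2,9],[4,0]]
[[2,9],[4,4],[5,0]]
[[2,9],[4,4],[5,10],[7,0]]
[[2,9],[4,4],[5,10],[7,0],[33,17],[45,0]]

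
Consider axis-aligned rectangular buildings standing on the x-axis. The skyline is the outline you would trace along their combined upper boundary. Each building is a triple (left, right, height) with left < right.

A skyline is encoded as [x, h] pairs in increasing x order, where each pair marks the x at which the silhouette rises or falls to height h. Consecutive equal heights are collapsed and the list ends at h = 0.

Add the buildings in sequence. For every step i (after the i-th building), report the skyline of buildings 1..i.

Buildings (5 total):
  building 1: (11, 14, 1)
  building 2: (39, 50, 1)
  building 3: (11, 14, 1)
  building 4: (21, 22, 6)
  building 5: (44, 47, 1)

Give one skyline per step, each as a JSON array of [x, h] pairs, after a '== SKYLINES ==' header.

== SKYLINES ==
[[11,1],[14,0]]
[[11,1],[14,0],[39,1],[50,0]]
[[11,1],[14,0],[39,1],[50,0]]
[[11,1],[14,0],[21,6],[22,0],[39,1],[50,0]]
[[11,1],[14,0],[21,6],[22,0],[39,1],[50,0]]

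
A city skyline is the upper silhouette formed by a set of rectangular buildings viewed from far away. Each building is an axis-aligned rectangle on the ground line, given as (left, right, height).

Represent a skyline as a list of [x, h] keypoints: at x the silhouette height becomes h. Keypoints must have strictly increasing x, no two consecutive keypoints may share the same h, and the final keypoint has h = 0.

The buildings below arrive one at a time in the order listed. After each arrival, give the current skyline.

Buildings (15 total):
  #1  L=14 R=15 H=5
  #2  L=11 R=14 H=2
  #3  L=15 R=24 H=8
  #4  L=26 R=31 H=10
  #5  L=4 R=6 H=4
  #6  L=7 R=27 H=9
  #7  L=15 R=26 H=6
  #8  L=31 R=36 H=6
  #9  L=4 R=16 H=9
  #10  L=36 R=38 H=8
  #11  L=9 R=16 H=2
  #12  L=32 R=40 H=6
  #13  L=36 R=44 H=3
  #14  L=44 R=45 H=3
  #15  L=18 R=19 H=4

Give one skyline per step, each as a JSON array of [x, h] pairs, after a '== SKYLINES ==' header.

== SKYLINES ==
[[14,5],[15,0]]
[[11,2],[14,5],[15,0]]
[[11,2],[14,5],[15,8],[24,0]]
[[11,2],[14,5],[15,8],[24,0],[26,10],[31,0]]
[[4,4],[6,0],[11,2],[14,5],[15,8],[24,0],[26,10],[31,0]]
[[4,4],[6,0],[7,9],[26,10],[31,0]]
[[4,4],[6,0],[7,9],[26,10],[31,0]]
[[4,4],[6,0],[7,9],[26,10],[31,6],[36,0]]
[[4,9],[26,10],[31,6],[36,0]]
[[4,9],[26,10],[31,6],[36,8],[38,0]]
[[4,9],[26,10],[31,6],[36,8],[38,0]]
[[4,9],[26,10],[31,6],[36,8],[38,6],[40,0]]
[[4,9],[26,10],[31,6],[36,8],[38,6],[40,3],[44,0]]
[[4,9],[26,10],[31,6],[36,8],[38,6],[40,3],[45,0]]
[[4,9],[26,10],[31,6],[36,8],[38,6],[40,3],[45,0]]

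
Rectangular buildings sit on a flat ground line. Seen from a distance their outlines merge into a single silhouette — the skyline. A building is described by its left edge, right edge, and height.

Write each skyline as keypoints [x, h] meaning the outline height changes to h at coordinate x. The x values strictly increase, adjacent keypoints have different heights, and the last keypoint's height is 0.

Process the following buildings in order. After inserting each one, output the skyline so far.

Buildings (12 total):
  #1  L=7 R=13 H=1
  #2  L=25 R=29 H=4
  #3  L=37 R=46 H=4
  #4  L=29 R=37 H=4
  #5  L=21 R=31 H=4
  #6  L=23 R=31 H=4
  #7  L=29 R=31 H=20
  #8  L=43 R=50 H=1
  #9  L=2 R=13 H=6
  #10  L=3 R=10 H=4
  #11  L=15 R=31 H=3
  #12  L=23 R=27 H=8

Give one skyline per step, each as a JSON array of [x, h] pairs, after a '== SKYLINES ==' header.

== SKYLINES ==
[[7,1],[13,0]]
[[7,1],[13,0],[25,4],[29,0]]
[[7,1],[13,0],[25,4],[29,0],[37,4],[46,0]]
[[7,1],[13,0],[25,4],[46,0]]
[[7,1],[13,0],[21,4],[46,0]]
[[7,1],[13,0],[21,4],[46,0]]
[[7,1],[13,0],[21,4],[29,20],[31,4],[46,0]]
[[7,1],[13,0],[21,4],[29,20],[31,4],[46,1],[50,0]]
[[2,6],[13,0],[21,4],[29,20],[31,4],[46,1],[50,0]]
[[2,6],[13,0],[21,4],[29,20],[31,4],[46,1],[50,0]]
[[2,6],[13,0],[15,3],[21,4],[29,20],[31,4],[46,1],[50,0]]
[[2,6],[13,0],[15,3],[21,4],[23,8],[27,4],[29,20],[31,4],[46,1],[50,0]]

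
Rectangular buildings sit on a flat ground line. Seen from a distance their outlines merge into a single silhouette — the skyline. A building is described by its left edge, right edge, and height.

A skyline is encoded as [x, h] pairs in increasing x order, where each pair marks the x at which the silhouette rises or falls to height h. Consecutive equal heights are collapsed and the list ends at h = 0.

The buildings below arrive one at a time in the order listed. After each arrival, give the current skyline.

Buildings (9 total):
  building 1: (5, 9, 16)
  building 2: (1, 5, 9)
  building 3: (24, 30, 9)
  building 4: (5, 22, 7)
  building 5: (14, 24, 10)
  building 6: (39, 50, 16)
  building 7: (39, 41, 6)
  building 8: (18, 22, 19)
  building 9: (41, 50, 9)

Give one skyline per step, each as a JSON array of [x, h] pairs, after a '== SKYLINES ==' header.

== SKYLINES ==
[[5,16],[9,0]]
[[1,9],[5,16],[9,0]]
[[1,9],[5,16],[9,0],[24,9],[30,0]]
[[1,9],[5,16],[9,7],[22,0],[24,9],[30,0]]
[[1,9],[5,16],[9,7],[14,10],[24,9],[30,0]]
[[1,9],[5,16],[9,7],[14,10],[24,9],[30,0],[39,16],[50,0]]
[[1,9],[5,16],[9,7],[14,10],[24,9],[30,0],[39,16],[50,0]]
[[1,9],[5,16],[9,7],[14,10],[18,19],[22,10],[24,9],[30,0],[39,16],[50,0]]
[[1,9],[5,16],[9,7],[14,10],[18,19],[22,10],[24,9],[30,0],[39,16],[50,0]]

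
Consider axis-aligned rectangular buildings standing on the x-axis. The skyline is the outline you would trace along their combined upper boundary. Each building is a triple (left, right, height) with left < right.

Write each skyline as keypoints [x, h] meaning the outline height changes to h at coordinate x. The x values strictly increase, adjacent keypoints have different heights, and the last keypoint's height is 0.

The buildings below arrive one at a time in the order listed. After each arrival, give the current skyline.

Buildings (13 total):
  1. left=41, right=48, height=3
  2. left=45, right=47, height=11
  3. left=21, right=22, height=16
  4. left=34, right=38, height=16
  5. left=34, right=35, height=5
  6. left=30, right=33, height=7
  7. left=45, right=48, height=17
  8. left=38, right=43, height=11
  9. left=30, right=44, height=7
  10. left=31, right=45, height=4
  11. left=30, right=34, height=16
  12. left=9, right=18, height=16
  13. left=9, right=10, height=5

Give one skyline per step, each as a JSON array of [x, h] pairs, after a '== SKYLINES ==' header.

== SKYLINES ==
[[41,3],[48,0]]
[[41,3],[45,11],[47,3],[48,0]]
[[21,16],[22,0],[41,3],[45,11],[47,3],[48,0]]
[[21,16],[22,0],[34,16],[38,0],[41,3],[45,11],[47,3],[48,0]]
[[21,16],[22,0],[34,16],[38,0],[41,3],[45,11],[47,3],[48,0]]
[[21,16],[22,0],[30,7],[33,0],[34,16],[38,0],[41,3],[45,11],[47,3],[48,0]]
[[21,16],[22,0],[30,7],[33,0],[34,16],[38,0],[41,3],[45,17],[48,0]]
[[21,16],[22,0],[30,7],[33,0],[34,16],[38,11],[43,3],[45,17],[48,0]]
[[21,16],[22,0],[30,7],[34,16],[38,11],[43,7],[44,3],[45,17],[48,0]]
[[21,16],[22,0],[30,7],[34,16],[38,11],[43,7],[44,4],[45,17],[48,0]]
[[21,16],[22,0],[30,16],[38,11],[43,7],[44,4],[45,17],[48,0]]
[[9,16],[18,0],[21,16],[22,0],[30,16],[38,11],[43,7],[44,4],[45,17],[48,0]]
[[9,16],[18,0],[21,16],[22,0],[30,16],[38,11],[43,7],[44,4],[45,17],[48,0]]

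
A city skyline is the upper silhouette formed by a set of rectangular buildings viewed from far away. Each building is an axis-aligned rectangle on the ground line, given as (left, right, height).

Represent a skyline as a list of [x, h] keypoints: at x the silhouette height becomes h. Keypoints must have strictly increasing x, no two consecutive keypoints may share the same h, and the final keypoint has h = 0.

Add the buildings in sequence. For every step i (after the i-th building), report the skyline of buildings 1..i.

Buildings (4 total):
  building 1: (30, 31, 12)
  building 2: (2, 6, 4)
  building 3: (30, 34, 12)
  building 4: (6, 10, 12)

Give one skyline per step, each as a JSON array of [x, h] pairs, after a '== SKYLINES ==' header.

== SKYLINES ==
[[30,12],[31,0]]
[[2,4],[6,0],[30,12],[31,0]]
[[2,4],[6,0],[30,12],[34,0]]
[[2,4],[6,12],[10,0],[30,12],[34,0]]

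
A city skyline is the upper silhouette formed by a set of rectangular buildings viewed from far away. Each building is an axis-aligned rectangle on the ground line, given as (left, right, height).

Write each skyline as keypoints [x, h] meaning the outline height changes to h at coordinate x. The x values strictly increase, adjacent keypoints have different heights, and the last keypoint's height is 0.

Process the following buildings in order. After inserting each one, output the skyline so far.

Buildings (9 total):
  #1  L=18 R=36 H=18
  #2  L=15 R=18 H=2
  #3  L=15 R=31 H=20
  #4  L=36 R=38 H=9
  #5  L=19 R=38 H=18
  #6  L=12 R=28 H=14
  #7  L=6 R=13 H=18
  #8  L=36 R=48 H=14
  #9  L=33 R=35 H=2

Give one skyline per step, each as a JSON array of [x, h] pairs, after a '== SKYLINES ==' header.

== SKYLINES ==
[[18,18],[36,0]]
[[15,2],[18,18],[36,0]]
[[15,20],[31,18],[36,0]]
[[15,20],[31,18],[36,9],[38,0]]
[[15,20],[31,18],[38,0]]
[[12,14],[15,20],[31,18],[38,0]]
[[6,18],[13,14],[15,20],[31,18],[38,0]]
[[6,18],[13,14],[15,20],[31,18],[38,14],[48,0]]
[[6,18],[13,14],[15,20],[31,18],[38,14],[48,0]]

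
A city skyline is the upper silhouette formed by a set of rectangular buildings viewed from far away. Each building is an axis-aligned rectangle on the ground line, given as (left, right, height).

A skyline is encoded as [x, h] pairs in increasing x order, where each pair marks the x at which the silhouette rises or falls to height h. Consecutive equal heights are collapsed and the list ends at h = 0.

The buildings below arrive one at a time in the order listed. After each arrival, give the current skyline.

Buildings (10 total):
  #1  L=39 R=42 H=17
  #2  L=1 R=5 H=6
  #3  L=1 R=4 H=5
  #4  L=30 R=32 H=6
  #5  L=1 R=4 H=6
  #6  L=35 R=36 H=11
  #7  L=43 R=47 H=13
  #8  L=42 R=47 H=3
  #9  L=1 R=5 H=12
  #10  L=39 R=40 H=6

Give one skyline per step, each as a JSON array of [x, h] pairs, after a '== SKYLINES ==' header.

== SKYLINES ==
[[39,17],[42,0]]
[[1,6],[5,0],[39,17],[42,0]]
[[1,6],[5,0],[39,17],[42,0]]
[[1,6],[5,0],[30,6],[32,0],[39,17],[42,0]]
[[1,6],[5,0],[30,6],[32,0],[39,17],[42,0]]
[[1,6],[5,0],[30,6],[32,0],[35,11],[36,0],[39,17],[42,0]]
[[1,6],[5,0],[30,6],[32,0],[35,11],[36,0],[39,17],[42,0],[43,13],[47,0]]
[[1,6],[5,0],[30,6],[32,0],[35,11],[36,0],[39,17],[42,3],[43,13],[47,0]]
[[1,12],[5,0],[30,6],[32,0],[35,11],[36,0],[39,17],[42,3],[43,13],[47,0]]
[[1,12],[5,0],[30,6],[32,0],[35,11],[36,0],[39,17],[42,3],[43,13],[47,0]]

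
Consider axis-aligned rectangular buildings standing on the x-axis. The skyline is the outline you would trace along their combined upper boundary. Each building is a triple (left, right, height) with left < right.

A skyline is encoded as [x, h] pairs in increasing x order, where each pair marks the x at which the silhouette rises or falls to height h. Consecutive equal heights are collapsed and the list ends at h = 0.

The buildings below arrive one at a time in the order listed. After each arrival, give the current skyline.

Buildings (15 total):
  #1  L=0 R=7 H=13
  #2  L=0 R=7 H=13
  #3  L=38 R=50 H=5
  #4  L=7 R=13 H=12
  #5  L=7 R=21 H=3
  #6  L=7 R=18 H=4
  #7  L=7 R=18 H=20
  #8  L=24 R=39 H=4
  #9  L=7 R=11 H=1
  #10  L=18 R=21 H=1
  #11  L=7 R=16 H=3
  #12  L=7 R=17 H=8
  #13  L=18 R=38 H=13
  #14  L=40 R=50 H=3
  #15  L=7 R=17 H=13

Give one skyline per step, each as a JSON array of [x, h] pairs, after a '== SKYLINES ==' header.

== SKYLINES ==
[[0,13],[7,0]]
[[0,13],[7,0]]
[[0,13],[7,0],[38,5],[50,0]]
[[0,13],[7,12],[13,0],[38,5],[50,0]]
[[0,13],[7,12],[13,3],[21,0],[38,5],[50,0]]
[[0,13],[7,12],[13,4],[18,3],[21,0],[38,5],[50,0]]
[[0,13],[7,20],[18,3],[21,0],[38,5],[50,0]]
[[0,13],[7,20],[18,3],[21,0],[24,4],[38,5],[50,0]]
[[0,13],[7,20],[18,3],[21,0],[24,4],[38,5],[50,0]]
[[0,13],[7,20],[18,3],[21,0],[24,4],[38,5],[50,0]]
[[0,13],[7,20],[18,3],[21,0],[24,4],[38,5],[50,0]]
[[0,13],[7,20],[18,3],[21,0],[24,4],[38,5],[50,0]]
[[0,13],[7,20],[18,13],[38,5],[50,0]]
[[0,13],[7,20],[18,13],[38,5],[50,0]]
[[0,13],[7,20],[18,13],[38,5],[50,0]]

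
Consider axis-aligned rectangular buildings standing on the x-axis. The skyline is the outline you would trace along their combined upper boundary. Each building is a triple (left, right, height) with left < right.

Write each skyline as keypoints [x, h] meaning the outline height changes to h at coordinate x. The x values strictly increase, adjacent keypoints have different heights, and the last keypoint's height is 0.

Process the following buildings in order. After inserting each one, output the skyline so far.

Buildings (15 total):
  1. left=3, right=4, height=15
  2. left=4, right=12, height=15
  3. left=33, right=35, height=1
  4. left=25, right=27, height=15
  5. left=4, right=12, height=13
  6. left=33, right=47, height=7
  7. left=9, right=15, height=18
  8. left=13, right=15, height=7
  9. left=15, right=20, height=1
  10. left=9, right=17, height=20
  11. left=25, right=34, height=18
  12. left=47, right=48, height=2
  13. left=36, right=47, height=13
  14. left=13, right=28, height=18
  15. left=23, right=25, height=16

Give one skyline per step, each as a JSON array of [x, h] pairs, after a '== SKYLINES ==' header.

== SKYLINES ==
[[3,15],[4,0]]
[[3,15],[12,0]]
[[3,15],[12,0],[33,1],[35,0]]
[[3,15],[12,0],[25,15],[27,0],[33,1],[35,0]]
[[3,15],[12,0],[25,15],[27,0],[33,1],[35,0]]
[[3,15],[12,0],[25,15],[27,0],[33,7],[47,0]]
[[3,15],[9,18],[15,0],[25,15],[27,0],[33,7],[47,0]]
[[3,15],[9,18],[15,0],[25,15],[27,0],[33,7],[47,0]]
[[3,15],[9,18],[15,1],[20,0],[25,15],[27,0],[33,7],[47,0]]
[[3,15],[9,20],[17,1],[20,0],[25,15],[27,0],[33,7],[47,0]]
[[3,15],[9,20],[17,1],[20,0],[25,18],[34,7],[47,0]]
[[3,15],[9,20],[17,1],[20,0],[25,18],[34,7],[47,2],[48,0]]
[[3,15],[9,20],[17,1],[20,0],[25,18],[34,7],[36,13],[47,2],[48,0]]
[[3,15],[9,20],[17,18],[34,7],[36,13],[47,2],[48,0]]
[[3,15],[9,20],[17,18],[34,7],[36,13],[47,2],[48,0]]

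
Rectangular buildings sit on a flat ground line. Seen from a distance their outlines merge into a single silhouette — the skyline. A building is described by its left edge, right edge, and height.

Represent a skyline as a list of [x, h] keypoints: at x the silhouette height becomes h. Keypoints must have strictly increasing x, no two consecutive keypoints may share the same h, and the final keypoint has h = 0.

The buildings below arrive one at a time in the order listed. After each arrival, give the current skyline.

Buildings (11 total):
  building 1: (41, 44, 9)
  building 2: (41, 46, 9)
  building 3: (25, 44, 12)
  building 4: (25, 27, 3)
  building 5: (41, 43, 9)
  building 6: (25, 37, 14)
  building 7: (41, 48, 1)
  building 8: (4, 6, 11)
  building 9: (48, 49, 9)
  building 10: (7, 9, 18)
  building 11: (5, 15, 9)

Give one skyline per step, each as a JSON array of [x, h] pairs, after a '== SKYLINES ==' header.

== SKYLINES ==
[[41,9],[44,0]]
[[41,9],[46,0]]
[[25,12],[44,9],[46,0]]
[[25,12],[44,9],[46,0]]
[[25,12],[44,9],[46,0]]
[[25,14],[37,12],[44,9],[46,0]]
[[25,14],[37,12],[44,9],[46,1],[48,0]]
[[4,11],[6,0],[25,14],[37,12],[44,9],[46,1],[48,0]]
[[4,11],[6,0],[25,14],[37,12],[44,9],[46,1],[48,9],[49,0]]
[[4,11],[6,0],[7,18],[9,0],[25,14],[37,12],[44,9],[46,1],[48,9],[49,0]]
[[4,11],[6,9],[7,18],[9,9],[15,0],[25,14],[37,12],[44,9],[46,1],[48,9],[49,0]]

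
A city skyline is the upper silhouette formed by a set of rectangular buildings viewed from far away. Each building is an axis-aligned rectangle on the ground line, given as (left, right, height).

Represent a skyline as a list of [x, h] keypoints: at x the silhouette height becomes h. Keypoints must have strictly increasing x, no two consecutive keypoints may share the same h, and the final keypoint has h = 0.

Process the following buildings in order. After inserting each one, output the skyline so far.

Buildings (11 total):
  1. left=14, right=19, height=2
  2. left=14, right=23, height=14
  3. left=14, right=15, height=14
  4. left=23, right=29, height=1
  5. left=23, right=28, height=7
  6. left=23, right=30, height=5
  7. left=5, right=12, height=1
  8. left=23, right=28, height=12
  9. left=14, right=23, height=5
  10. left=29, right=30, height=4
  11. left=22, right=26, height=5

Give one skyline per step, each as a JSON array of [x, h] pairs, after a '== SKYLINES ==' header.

== SKYLINES ==
[[14,2],[19,0]]
[[14,14],[23,0]]
[[14,14],[23,0]]
[[14,14],[23,1],[29,0]]
[[14,14],[23,7],[28,1],[29,0]]
[[14,14],[23,7],[28,5],[30,0]]
[[5,1],[12,0],[14,14],[23,7],[28,5],[30,0]]
[[5,1],[12,0],[14,14],[23,12],[28,5],[30,0]]
[[5,1],[12,0],[14,14],[23,12],[28,5],[30,0]]
[[5,1],[12,0],[14,14],[23,12],[28,5],[30,0]]
[[5,1],[12,0],[14,14],[23,12],[28,5],[30,0]]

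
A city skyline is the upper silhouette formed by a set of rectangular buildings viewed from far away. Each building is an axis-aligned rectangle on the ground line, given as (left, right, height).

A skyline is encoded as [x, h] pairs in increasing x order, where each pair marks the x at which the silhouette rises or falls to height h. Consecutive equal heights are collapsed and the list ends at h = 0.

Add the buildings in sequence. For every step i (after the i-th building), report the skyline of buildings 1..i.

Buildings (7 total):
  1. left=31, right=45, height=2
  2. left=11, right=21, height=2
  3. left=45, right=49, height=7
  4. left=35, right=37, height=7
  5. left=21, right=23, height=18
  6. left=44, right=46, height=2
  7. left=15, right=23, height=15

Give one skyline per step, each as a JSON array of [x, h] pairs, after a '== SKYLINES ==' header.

== SKYLINES ==
[[31,2],[45,0]]
[[11,2],[21,0],[31,2],[45,0]]
[[11,2],[21,0],[31,2],[45,7],[49,0]]
[[11,2],[21,0],[31,2],[35,7],[37,2],[45,7],[49,0]]
[[11,2],[21,18],[23,0],[31,2],[35,7],[37,2],[45,7],[49,0]]
[[11,2],[21,18],[23,0],[31,2],[35,7],[37,2],[45,7],[49,0]]
[[11,2],[15,15],[21,18],[23,0],[31,2],[35,7],[37,2],[45,7],[49,0]]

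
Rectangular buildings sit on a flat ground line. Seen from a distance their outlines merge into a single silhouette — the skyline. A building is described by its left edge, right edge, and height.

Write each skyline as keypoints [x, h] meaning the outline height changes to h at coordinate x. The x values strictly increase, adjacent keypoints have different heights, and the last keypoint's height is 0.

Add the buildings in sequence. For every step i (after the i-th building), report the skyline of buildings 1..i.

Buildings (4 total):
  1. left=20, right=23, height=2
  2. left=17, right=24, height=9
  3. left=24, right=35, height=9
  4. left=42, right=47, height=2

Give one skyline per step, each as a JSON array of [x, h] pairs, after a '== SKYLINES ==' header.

== SKYLINES ==
[[20,2],[23,0]]
[[17,9],[24,0]]
[[17,9],[35,0]]
[[17,9],[35,0],[42,2],[47,0]]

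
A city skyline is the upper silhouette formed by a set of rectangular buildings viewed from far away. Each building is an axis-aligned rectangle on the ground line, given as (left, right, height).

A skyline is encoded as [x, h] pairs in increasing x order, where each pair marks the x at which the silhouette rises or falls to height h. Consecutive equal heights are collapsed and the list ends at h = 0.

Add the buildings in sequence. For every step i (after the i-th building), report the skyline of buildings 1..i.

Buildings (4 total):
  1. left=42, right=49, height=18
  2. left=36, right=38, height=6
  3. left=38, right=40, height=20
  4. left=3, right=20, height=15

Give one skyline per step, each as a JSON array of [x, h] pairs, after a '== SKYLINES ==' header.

== SKYLINES ==
[[42,18],[49,0]]
[[36,6],[38,0],[42,18],[49,0]]
[[36,6],[38,20],[40,0],[42,18],[49,0]]
[[3,15],[20,0],[36,6],[38,20],[40,0],[42,18],[49,0]]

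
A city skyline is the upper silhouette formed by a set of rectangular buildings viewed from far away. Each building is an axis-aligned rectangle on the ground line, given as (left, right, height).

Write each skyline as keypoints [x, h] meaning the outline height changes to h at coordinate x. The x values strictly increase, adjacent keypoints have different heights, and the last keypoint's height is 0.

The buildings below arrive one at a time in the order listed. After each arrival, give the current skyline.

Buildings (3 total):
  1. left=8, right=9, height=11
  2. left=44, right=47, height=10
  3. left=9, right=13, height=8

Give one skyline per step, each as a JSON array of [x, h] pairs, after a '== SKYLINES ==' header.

== SKYLINES ==
[[8,11],[9,0]]
[[8,11],[9,0],[44,10],[47,0]]
[[8,11],[9,8],[13,0],[44,10],[47,0]]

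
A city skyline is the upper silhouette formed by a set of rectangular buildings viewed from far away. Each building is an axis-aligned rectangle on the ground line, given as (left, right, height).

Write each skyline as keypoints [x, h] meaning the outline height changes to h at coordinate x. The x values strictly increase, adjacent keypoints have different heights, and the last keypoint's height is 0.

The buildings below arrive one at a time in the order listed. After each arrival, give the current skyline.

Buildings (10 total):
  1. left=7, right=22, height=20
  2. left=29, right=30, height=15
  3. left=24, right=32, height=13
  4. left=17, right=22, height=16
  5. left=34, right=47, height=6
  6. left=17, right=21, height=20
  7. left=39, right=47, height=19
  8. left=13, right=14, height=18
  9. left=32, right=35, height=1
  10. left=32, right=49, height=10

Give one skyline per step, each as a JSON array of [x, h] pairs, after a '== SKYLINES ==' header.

== SKYLINES ==
[[7,20],[22,0]]
[[7,20],[22,0],[29,15],[30,0]]
[[7,20],[22,0],[24,13],[29,15],[30,13],[32,0]]
[[7,20],[22,0],[24,13],[29,15],[30,13],[32,0]]
[[7,20],[22,0],[24,13],[29,15],[30,13],[32,0],[34,6],[47,0]]
[[7,20],[22,0],[24,13],[29,15],[30,13],[32,0],[34,6],[47,0]]
[[7,20],[22,0],[24,13],[29,15],[30,13],[32,0],[34,6],[39,19],[47,0]]
[[7,20],[22,0],[24,13],[29,15],[30,13],[32,0],[34,6],[39,19],[47,0]]
[[7,20],[22,0],[24,13],[29,15],[30,13],[32,1],[34,6],[39,19],[47,0]]
[[7,20],[22,0],[24,13],[29,15],[30,13],[32,10],[39,19],[47,10],[49,0]]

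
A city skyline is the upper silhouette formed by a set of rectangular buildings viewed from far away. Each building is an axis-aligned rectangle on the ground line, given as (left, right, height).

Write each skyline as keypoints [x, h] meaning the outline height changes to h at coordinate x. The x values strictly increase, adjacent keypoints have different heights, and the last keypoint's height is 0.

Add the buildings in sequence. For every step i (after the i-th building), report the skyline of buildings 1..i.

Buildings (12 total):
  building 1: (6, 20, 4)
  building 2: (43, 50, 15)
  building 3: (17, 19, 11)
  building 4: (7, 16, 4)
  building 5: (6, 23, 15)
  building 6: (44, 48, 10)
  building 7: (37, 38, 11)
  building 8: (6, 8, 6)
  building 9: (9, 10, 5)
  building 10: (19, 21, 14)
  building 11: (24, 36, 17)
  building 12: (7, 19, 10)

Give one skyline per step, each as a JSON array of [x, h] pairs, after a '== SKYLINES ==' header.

== SKYLINES ==
[[6,4],[20,0]]
[[6,4],[20,0],[43,15],[50,0]]
[[6,4],[17,11],[19,4],[20,0],[43,15],[50,0]]
[[6,4],[17,11],[19,4],[20,0],[43,15],[50,0]]
[[6,15],[23,0],[43,15],[50,0]]
[[6,15],[23,0],[43,15],[50,0]]
[[6,15],[23,0],[37,11],[38,0],[43,15],[50,0]]
[[6,15],[23,0],[37,11],[38,0],[43,15],[50,0]]
[[6,15],[23,0],[37,11],[38,0],[43,15],[50,0]]
[[6,15],[23,0],[37,11],[38,0],[43,15],[50,0]]
[[6,15],[23,0],[24,17],[36,0],[37,11],[38,0],[43,15],[50,0]]
[[6,15],[23,0],[24,17],[36,0],[37,11],[38,0],[43,15],[50,0]]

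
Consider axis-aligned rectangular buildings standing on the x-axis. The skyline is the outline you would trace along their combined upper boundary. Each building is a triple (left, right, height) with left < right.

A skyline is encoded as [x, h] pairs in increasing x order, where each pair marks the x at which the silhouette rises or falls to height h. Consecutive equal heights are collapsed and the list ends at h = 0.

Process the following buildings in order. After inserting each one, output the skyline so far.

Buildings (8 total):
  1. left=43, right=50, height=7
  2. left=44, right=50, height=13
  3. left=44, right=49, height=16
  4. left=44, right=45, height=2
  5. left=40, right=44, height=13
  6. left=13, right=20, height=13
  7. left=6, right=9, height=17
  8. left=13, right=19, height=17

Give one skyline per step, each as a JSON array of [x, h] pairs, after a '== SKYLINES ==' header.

== SKYLINES ==
[[43,7],[50,0]]
[[43,7],[44,13],[50,0]]
[[43,7],[44,16],[49,13],[50,0]]
[[43,7],[44,16],[49,13],[50,0]]
[[40,13],[44,16],[49,13],[50,0]]
[[13,13],[20,0],[40,13],[44,16],[49,13],[50,0]]
[[6,17],[9,0],[13,13],[20,0],[40,13],[44,16],[49,13],[50,0]]
[[6,17],[9,0],[13,17],[19,13],[20,0],[40,13],[44,16],[49,13],[50,0]]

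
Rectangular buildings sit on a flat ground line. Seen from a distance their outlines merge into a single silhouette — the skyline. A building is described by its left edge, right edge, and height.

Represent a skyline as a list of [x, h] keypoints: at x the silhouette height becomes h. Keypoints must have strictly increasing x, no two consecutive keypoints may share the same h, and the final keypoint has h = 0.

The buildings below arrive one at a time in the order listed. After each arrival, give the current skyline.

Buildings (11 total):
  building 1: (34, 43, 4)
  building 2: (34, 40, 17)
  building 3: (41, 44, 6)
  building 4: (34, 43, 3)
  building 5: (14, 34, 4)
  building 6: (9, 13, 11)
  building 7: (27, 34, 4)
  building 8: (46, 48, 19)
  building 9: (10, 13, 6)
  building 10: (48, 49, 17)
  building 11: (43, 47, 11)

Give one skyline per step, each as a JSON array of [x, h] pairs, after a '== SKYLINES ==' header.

== SKYLINES ==
[[34,4],[43,0]]
[[34,17],[40,4],[43,0]]
[[34,17],[40,4],[41,6],[44,0]]
[[34,17],[40,4],[41,6],[44,0]]
[[14,4],[34,17],[40,4],[41,6],[44,0]]
[[9,11],[13,0],[14,4],[34,17],[40,4],[41,6],[44,0]]
[[9,11],[13,0],[14,4],[34,17],[40,4],[41,6],[44,0]]
[[9,11],[13,0],[14,4],[34,17],[40,4],[41,6],[44,0],[46,19],[48,0]]
[[9,11],[13,0],[14,4],[34,17],[40,4],[41,6],[44,0],[46,19],[48,0]]
[[9,11],[13,0],[14,4],[34,17],[40,4],[41,6],[44,0],[46,19],[48,17],[49,0]]
[[9,11],[13,0],[14,4],[34,17],[40,4],[41,6],[43,11],[46,19],[48,17],[49,0]]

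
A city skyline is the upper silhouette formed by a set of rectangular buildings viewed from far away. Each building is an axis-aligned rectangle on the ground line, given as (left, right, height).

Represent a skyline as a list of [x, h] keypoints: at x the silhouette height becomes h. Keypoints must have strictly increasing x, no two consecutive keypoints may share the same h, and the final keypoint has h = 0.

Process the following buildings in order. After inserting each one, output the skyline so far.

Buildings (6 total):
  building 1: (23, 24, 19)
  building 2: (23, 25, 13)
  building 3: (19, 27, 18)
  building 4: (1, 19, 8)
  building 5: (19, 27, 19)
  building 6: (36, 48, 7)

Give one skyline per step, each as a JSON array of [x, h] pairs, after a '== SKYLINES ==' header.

== SKYLINES ==
[[23,19],[24,0]]
[[23,19],[24,13],[25,0]]
[[19,18],[23,19],[24,18],[27,0]]
[[1,8],[19,18],[23,19],[24,18],[27,0]]
[[1,8],[19,19],[27,0]]
[[1,8],[19,19],[27,0],[36,7],[48,0]]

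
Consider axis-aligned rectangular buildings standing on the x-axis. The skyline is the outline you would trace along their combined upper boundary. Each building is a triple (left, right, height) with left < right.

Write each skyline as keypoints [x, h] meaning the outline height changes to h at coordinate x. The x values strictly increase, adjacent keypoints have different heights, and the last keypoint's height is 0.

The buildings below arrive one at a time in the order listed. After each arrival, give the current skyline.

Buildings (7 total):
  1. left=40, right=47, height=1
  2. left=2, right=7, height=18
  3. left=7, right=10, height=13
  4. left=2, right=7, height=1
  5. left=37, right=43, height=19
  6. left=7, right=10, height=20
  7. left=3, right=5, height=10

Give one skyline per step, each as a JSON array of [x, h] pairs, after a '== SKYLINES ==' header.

== SKYLINES ==
[[40,1],[47,0]]
[[2,18],[7,0],[40,1],[47,0]]
[[2,18],[7,13],[10,0],[40,1],[47,0]]
[[2,18],[7,13],[10,0],[40,1],[47,0]]
[[2,18],[7,13],[10,0],[37,19],[43,1],[47,0]]
[[2,18],[7,20],[10,0],[37,19],[43,1],[47,0]]
[[2,18],[7,20],[10,0],[37,19],[43,1],[47,0]]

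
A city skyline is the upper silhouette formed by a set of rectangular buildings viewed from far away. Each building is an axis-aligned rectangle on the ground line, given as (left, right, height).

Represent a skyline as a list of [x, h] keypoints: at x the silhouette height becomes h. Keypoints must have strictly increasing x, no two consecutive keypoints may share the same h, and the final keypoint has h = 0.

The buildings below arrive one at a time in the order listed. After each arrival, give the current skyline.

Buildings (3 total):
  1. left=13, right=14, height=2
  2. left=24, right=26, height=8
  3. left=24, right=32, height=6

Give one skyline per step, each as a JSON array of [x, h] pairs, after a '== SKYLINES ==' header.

== SKYLINES ==
[[13,2],[14,0]]
[[13,2],[14,0],[24,8],[26,0]]
[[13,2],[14,0],[24,8],[26,6],[32,0]]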